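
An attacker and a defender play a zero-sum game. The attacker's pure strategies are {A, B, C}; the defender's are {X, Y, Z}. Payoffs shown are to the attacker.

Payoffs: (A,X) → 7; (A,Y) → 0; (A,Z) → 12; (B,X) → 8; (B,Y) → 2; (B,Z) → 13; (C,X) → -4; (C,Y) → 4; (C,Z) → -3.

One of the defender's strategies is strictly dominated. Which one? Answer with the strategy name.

X holds the attacker's payoff strictly below Z in every row: 7 < 12, 8 < 13, -4 < -3.
So Z is strictly dominated for the defender.

Z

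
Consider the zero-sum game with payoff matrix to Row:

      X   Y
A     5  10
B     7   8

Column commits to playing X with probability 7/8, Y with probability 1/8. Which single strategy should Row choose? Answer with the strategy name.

B

Expected payoff of A: (7/8)·5 + (1/8)·10 = 45/8.
Expected payoff of B: (7/8)·7 + (1/8)·8 = 57/8.
The largest is 57/8, so Row's best response is B.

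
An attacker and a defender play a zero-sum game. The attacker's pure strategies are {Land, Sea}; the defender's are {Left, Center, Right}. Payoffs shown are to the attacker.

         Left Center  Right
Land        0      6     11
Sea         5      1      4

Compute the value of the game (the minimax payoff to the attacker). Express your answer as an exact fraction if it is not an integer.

Row minima: Land → 0, Sea → 1; maximin = 1.
Column maxima: Left → 5, Center → 6, Right → 11; minimax = 5.
1 ≠ 5, so there is no saddle point; optimal play is mixed.
Right is strictly dominated by Center (it gives the attacker strictly more in every row), so the defender never plays it.
On the remaining 2×2 (Land, Sea vs Left, Center):
Let the attacker play Land with probability p. Expected payoff against Left: 0p + 5(1−p) = −5p + 5; against Center: 6p + 1(1−p) = 5p + 1.
Setting these equal: −5p + 5 = 5p + 1 ⇒ −10p = -4 ⇒ p = 2/5, and the value is (-5)·(2/5) + 5 = 3.
For the defender: with q = P(Left), equating Land's and Sea's payoffs gives −6q + 6 = 4q + 1 ⇒ q = 1/2.

3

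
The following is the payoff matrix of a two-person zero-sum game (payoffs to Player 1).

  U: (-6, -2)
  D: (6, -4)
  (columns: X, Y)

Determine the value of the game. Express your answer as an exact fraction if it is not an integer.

-18/7

Row minima: U → -6, D → -4; maximin = -4.
Column maxima: X → 6, Y → -2; minimax = -2.
-4 ≠ -2, so there is no saddle point; optimal play is mixed.
Let Player 1 play U with probability p. Expected payoff against X: (-6)p + 6(1−p) = −12p + 6; against Y: (-2)p + (-4)(1−p) = 2p − 4.
Setting these equal: −12p + 6 = 2p − 4 ⇒ −14p = -10 ⇒ p = 5/7, and the value is (-12)·(5/7) + 6 = -18/7.
For Player 2: with q = P(X), equating U's and D's payoffs gives −4q − 2 = 10q − 4 ⇒ q = 1/7.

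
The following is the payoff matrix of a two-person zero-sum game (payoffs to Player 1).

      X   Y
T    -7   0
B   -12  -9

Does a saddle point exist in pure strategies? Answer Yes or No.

Yes

Row minima: T → -7, B → -12; maximin = -7.
Column maxima: X → -7, Y → 0; minimax = -7.
maximin = minimax = -7, so a saddle point exists.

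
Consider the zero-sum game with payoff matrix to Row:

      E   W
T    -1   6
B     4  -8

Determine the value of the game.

16/19

Row minima: T → -1, B → -8; maximin = -1.
Column maxima: E → 4, W → 6; minimax = 4.
-1 ≠ 4, so there is no saddle point; optimal play is mixed.
Let Row play T with probability p. Expected payoff against E: (-1)p + 4(1−p) = −5p + 4; against W: 6p + (-8)(1−p) = 14p − 8.
Setting these equal: −5p + 4 = 14p − 8 ⇒ −19p = -12 ⇒ p = 12/19, and the value is (-5)·(12/19) + 4 = 16/19.
For Column: with q = P(E), equating T's and B's payoffs gives −7q + 6 = 12q − 8 ⇒ q = 14/19.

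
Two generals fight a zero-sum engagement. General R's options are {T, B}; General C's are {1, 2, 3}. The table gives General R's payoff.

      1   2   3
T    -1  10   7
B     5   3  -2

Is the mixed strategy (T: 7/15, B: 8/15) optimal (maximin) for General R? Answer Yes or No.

Against 1 this mix gives (7/15)·(-1) + (8/15)·5 = 11/5.
Against 2 this mix gives (7/15)·10 + (8/15)·3 = 94/15.
Against 3 this mix gives (7/15)·7 + (8/15)·(-2) = 11/5.
All of General C's active replies (1, 3) yield 11/5, and no column does worse for General R. The mix makes General C indifferent and guarantees 11/5, so it is optimal.

Yes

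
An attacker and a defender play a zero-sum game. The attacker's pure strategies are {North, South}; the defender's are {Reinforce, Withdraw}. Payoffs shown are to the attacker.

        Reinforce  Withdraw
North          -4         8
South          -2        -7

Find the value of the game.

-44/17

Row minima: North → -4, South → -7; maximin = -4.
Column maxima: Reinforce → -2, Withdraw → 8; minimax = -2.
-4 ≠ -2, so there is no saddle point; optimal play is mixed.
Let the attacker play North with probability p. Expected payoff against Reinforce: (-4)p + (-2)(1−p) = −2p − 2; against Withdraw: 8p + (-7)(1−p) = 15p − 7.
Setting these equal: −2p − 2 = 15p − 7 ⇒ −17p = -5 ⇒ p = 5/17, and the value is (-2)·(5/17) − 2 = -44/17.
For the defender: with q = P(Reinforce), equating North's and South's payoffs gives −12q + 8 = 5q − 7 ⇒ q = 15/17.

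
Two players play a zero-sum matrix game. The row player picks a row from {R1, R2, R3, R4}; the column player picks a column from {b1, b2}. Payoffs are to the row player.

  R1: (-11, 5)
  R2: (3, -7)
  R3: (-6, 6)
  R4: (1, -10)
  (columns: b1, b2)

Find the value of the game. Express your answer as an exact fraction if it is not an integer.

Row minima: R1 → -11, R2 → -7, R3 → -6, R4 → -10; maximin = -6.
Column maxima: b1 → 3, b2 → 6; minimax = 3.
-6 ≠ 3, so there is no saddle point; optimal play is mixed.
R1 is strictly dominated by R3, so the row player never plays it.
R4 is strictly dominated by R2, so the row player never plays it.
On the remaining 2×2 (R2, R3 vs b1, b2):
Let the row player play R2 with probability p. Expected payoff against b1: 3p + (-6)(1−p) = 9p − 6; against b2: (-7)p + 6(1−p) = −13p + 6.
Setting these equal: 9p − 6 = −13p + 6 ⇒ 22p = 12 ⇒ p = 6/11, and the value is (9)·(6/11) − 6 = -12/11.
For the column player: with q = P(b1), equating R2's and R3's payoffs gives 10q − 7 = −12q + 6 ⇒ q = 13/22.

-12/11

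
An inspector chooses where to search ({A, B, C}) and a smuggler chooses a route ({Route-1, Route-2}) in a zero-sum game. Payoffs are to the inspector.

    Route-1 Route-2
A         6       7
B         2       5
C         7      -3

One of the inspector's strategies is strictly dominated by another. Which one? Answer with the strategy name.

B

A gives a strictly higher payoff than B against every column: 6 > 2, 7 > 5.
So B is strictly dominated and the inspector never plays it.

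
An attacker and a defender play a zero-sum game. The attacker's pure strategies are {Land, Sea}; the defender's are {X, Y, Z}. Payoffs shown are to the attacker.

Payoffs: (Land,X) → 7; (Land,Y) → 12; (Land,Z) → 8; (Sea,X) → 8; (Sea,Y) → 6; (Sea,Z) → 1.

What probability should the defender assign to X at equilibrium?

Row minima: Land → 7, Sea → 1; maximin = 7.
Column maxima: X → 8, Y → 12, Z → 8; minimax = 8.
7 ≠ 8, so there is no saddle point; optimal play is mixed.
Y is strictly dominated by Z (it gives the attacker strictly more in every row), so the defender never plays it.
On the remaining 2×2 (Land, Sea vs X, Z):
Let the attacker play Land with probability p. Expected payoff against X: 7p + 8(1−p) = −p + 8; against Z: 8p + 1(1−p) = 7p + 1.
Setting these equal: −p + 8 = 7p + 1 ⇒ −8p = -7 ⇒ p = 7/8, and the value is (-1)·(7/8) + 8 = 57/8.
For the defender: with q = P(X), equating Land's and Sea's payoffs gives −q + 8 = 7q + 1 ⇒ q = 7/8.

7/8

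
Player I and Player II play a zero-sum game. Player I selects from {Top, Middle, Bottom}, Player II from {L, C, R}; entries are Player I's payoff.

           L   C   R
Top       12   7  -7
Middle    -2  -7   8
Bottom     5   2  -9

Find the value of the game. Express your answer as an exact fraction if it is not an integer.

7/29

Row minima: Top → -7, Middle → -7, Bottom → -9; maximin = -7.
Column maxima: L → 12, C → 7, R → 8; minimax = 7.
-7 ≠ 7, so there is no saddle point; optimal play is mixed.
Bottom is strictly dominated by Top, so Player I never plays it.
L is strictly dominated by C (it gives Player I strictly more in every row), so Player II never plays it.
On the remaining 2×2 (Top, Middle vs C, R):
Let Player I play Top with probability p. Expected payoff against C: 7p + (-7)(1−p) = 14p − 7; against R: (-7)p + 8(1−p) = −15p + 8.
Setting these equal: 14p − 7 = −15p + 8 ⇒ 29p = 15 ⇒ p = 15/29, and the value is (14)·(15/29) − 7 = 7/29.
For Player II: with q = P(C), equating Top's and Middle's payoffs gives 14q − 7 = −15q + 8 ⇒ q = 15/29.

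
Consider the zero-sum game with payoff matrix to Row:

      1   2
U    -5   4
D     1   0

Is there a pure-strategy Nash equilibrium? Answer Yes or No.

Row minima: U → -5, D → 0; maximin = 0.
Column maxima: 1 → 1, 2 → 4; minimax = 1.
0 ≠ 1, so no pure-strategy equilibrium exists.

No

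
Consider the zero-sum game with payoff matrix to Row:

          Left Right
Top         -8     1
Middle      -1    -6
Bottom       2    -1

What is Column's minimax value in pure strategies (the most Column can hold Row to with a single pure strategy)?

Column maxima: Left → 2, Right → 1.
The smallest of these is 1.

1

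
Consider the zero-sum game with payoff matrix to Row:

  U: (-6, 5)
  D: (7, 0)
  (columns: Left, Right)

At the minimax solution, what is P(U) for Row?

7/18

Row minima: U → -6, D → 0; maximin = 0.
Column maxima: Left → 7, Right → 5; minimax = 5.
0 ≠ 5, so there is no saddle point; optimal play is mixed.
Let Row play U with probability p. Expected payoff against Left: (-6)p + 7(1−p) = −13p + 7; against Right: 5p + 0(1−p) = 5p.
Setting these equal: −13p + 7 = 5p ⇒ −18p = -7 ⇒ p = 7/18, and the value is (-13)·(7/18) + 7 = 35/18.
For Column: with q = P(Left), equating U's and D's payoffs gives −11q + 5 = 7q ⇒ q = 5/18.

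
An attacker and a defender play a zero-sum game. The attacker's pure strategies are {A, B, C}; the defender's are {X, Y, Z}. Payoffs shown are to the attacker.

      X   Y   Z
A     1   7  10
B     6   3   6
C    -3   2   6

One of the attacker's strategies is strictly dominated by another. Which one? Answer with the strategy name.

A gives a strictly higher payoff than C against every column: 1 > -3, 7 > 2, 10 > 6.
So C is strictly dominated and the attacker never plays it.

C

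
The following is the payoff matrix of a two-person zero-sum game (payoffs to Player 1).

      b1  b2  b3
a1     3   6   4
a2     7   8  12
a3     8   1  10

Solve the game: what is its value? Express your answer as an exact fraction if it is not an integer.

Row minima: a1 → 3, a2 → 7, a3 → 1; maximin = 7.
Column maxima: b1 → 8, b2 → 8, b3 → 12; minimax = 8.
7 ≠ 8, so there is no saddle point; optimal play is mixed.
a1 is strictly dominated by a2, so Player 1 never plays it.
b3 is strictly dominated by b1 (it gives Player 1 strictly more in every row), so Player 2 never plays it.
On the remaining 2×2 (a2, a3 vs b1, b2):
Let Player 1 play a2 with probability p. Expected payoff against b1: 7p + 8(1−p) = −p + 8; against b2: 8p + 1(1−p) = 7p + 1.
Setting these equal: −p + 8 = 7p + 1 ⇒ −8p = -7 ⇒ p = 7/8, and the value is (-1)·(7/8) + 8 = 57/8.
For Player 2: with q = P(b1), equating a2's and a3's payoffs gives −q + 8 = 7q + 1 ⇒ q = 7/8.

57/8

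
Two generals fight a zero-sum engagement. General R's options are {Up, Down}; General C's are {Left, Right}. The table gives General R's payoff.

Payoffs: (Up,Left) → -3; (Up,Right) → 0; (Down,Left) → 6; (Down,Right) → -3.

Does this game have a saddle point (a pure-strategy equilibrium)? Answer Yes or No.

Row minima: Up → -3, Down → -3; maximin = -3.
Column maxima: Left → 6, Right → 0; minimax = 0.
-3 ≠ 0, so no pure-strategy equilibrium exists.

No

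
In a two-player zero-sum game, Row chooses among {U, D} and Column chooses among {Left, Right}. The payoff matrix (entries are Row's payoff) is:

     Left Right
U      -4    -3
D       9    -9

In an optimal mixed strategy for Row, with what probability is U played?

18/19

Row minima: U → -4, D → -9; maximin = -4.
Column maxima: Left → 9, Right → -3; minimax = -3.
-4 ≠ -3, so there is no saddle point; optimal play is mixed.
Let Row play U with probability p. Expected payoff against Left: (-4)p + 9(1−p) = −13p + 9; against Right: (-3)p + (-9)(1−p) = 6p − 9.
Setting these equal: −13p + 9 = 6p − 9 ⇒ −19p = -18 ⇒ p = 18/19, and the value is (-13)·(18/19) + 9 = -63/19.
For Column: with q = P(Left), equating U's and D's payoffs gives −q − 3 = 18q − 9 ⇒ q = 6/19.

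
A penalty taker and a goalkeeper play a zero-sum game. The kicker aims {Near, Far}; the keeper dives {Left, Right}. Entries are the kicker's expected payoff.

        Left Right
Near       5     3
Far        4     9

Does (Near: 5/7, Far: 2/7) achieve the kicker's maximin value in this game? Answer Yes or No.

Against Left this mix gives (5/7)·5 + (2/7)·4 = 33/7.
Against Right this mix gives (5/7)·3 + (2/7)·9 = 33/7.
All of the keeper's active replies (Left, Right) yield 33/7, and no column does worse for the kicker. The mix makes the keeper indifferent and guarantees 33/7, so it is optimal.

Yes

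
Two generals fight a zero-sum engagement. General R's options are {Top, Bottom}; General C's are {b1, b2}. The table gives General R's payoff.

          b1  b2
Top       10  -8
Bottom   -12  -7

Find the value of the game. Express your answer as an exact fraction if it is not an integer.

-166/23

Row minima: Top → -8, Bottom → -12; maximin = -8.
Column maxima: b1 → 10, b2 → -7; minimax = -7.
-8 ≠ -7, so there is no saddle point; optimal play is mixed.
Let General R play Top with probability p. Expected payoff against b1: 10p + (-12)(1−p) = 22p − 12; against b2: (-8)p + (-7)(1−p) = −p − 7.
Setting these equal: 22p − 12 = −p − 7 ⇒ 23p = 5 ⇒ p = 5/23, and the value is (22)·(5/23) − 12 = -166/23.
For General C: with q = P(b1), equating Top's and Bottom's payoffs gives 18q − 8 = −5q − 7 ⇒ q = 1/23.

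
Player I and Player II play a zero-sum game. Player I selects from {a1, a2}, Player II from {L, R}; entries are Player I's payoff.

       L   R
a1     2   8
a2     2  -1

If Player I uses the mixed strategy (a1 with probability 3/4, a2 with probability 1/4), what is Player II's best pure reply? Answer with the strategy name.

If Player II plays L, Player I's expected payoff is (3/4)·2 + (1/4)·2 = 2.
If Player II plays R, Player I's expected payoff is (3/4)·8 + (1/4)·(-1) = 23/4.
Player II minimizes Player I's payoff; the smallest is 2, so the best response is L.

L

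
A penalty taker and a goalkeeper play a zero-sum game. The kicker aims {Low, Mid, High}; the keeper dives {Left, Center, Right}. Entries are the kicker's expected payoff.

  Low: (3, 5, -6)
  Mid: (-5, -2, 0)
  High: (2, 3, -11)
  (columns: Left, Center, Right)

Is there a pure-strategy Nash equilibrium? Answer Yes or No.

No

Row minima: Low → -6, Mid → -5, High → -11; maximin = -5.
Column maxima: Left → 3, Center → 5, Right → 0; minimax = 0.
-5 ≠ 0, so no pure-strategy equilibrium exists.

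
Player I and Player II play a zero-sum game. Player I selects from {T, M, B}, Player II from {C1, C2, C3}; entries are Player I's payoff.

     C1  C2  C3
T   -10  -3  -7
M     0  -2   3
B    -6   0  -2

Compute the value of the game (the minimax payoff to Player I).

Row minima: T → -10, M → -2, B → -6; maximin = -2.
Column maxima: C1 → 0, C2 → 0, C3 → 3; minimax = 0.
-2 ≠ 0, so there is no saddle point; optimal play is mixed.
T is strictly dominated by M, so Player I never plays it.
C3 is strictly dominated by C1 (it gives Player I strictly more in every row), so Player II never plays it.
On the remaining 2×2 (M, B vs C1, C2):
Let Player I play M with probability p. Expected payoff against C1: 0p + (-6)(1−p) = 6p − 6; against C2: (-2)p + 0(1−p) = −2p.
Setting these equal: 6p − 6 = −2p ⇒ 8p = 6 ⇒ p = 3/4, and the value is (6)·(3/4) − 6 = -3/2.
For Player II: with q = P(C1), equating M's and B's payoffs gives 2q − 2 = −6q ⇒ q = 1/4.

-3/2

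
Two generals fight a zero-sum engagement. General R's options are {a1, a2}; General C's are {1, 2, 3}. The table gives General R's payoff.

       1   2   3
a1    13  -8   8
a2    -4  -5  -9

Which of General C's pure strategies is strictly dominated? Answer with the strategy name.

2 holds General R's payoff strictly below 1 in every row: -8 < 13, -5 < -4.
So 1 is strictly dominated for General C.

1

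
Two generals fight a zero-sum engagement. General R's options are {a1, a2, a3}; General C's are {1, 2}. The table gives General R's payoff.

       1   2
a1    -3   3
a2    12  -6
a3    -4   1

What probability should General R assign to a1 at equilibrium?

Row minima: a1 → -3, a2 → -6, a3 → -4; maximin = -3.
Column maxima: 1 → 12, 2 → 3; minimax = 3.
-3 ≠ 3, so there is no saddle point; optimal play is mixed.
a3 is strictly dominated by a1, so General R never plays it.
On the remaining 2×2 (a1, a2 vs 1, 2):
Let General R play a1 with probability p. Expected payoff against 1: (-3)p + 12(1−p) = −15p + 12; against 2: 3p + (-6)(1−p) = 9p − 6.
Setting these equal: −15p + 12 = 9p − 6 ⇒ −24p = -18 ⇒ p = 3/4, and the value is (-15)·(3/4) + 12 = 3/4.
For General C: with q = P(1), equating a1's and a2's payoffs gives −6q + 3 = 18q − 6 ⇒ q = 3/8.

3/4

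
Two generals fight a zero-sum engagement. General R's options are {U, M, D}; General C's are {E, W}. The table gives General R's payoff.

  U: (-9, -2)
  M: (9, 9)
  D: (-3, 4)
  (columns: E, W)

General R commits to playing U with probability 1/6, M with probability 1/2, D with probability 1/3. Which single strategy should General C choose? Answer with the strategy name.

If General C plays E, General R's expected payoff is (1/6)·(-9) + (1/2)·9 + (1/3)·(-3) = 2.
If General C plays W, General R's expected payoff is (1/6)·(-2) + (1/2)·9 + (1/3)·4 = 11/2.
General C minimizes General R's payoff; the smallest is 2, so the best response is E.

E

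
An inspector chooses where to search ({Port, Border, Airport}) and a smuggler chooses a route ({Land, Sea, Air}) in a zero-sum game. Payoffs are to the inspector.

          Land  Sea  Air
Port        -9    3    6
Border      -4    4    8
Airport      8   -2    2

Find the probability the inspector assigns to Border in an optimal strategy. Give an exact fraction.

5/9

Row minima: Port → -9, Border → -4, Airport → -2; maximin = -2.
Column maxima: Land → 8, Sea → 4, Air → 8; minimax = 4.
-2 ≠ 4, so there is no saddle point; optimal play is mixed.
Port is strictly dominated by Border, so the inspector never plays it.
Air is strictly dominated by Sea (it gives the inspector strictly more in every row), so the smuggler never plays it.
On the remaining 2×2 (Border, Airport vs Land, Sea):
Let the inspector play Border with probability p. Expected payoff against Land: (-4)p + 8(1−p) = −12p + 8; against Sea: 4p + (-2)(1−p) = 6p − 2.
Setting these equal: −12p + 8 = 6p − 2 ⇒ −18p = -10 ⇒ p = 5/9, and the value is (-12)·(5/9) + 8 = 4/3.
For the smuggler: with q = P(Land), equating Border's and Airport's payoffs gives −8q + 4 = 10q − 2 ⇒ q = 1/3.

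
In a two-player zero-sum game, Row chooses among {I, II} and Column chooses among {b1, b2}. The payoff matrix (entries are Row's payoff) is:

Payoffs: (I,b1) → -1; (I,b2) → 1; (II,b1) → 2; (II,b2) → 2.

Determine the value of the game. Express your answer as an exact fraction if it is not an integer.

2

Row minima: I → -1, II → 2; maximin = 2.
Column maxima: b1 → 2, b2 → 2; minimax = 2.
Since maximin = minimax = 2, there is a saddle point and the value is 2.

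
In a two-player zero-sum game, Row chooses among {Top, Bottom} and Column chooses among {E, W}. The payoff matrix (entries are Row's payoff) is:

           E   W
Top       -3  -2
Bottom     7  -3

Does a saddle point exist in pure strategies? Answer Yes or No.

No

Row minima: Top → -3, Bottom → -3; maximin = -3.
Column maxima: E → 7, W → -2; minimax = -2.
-3 ≠ -2, so no pure-strategy equilibrium exists.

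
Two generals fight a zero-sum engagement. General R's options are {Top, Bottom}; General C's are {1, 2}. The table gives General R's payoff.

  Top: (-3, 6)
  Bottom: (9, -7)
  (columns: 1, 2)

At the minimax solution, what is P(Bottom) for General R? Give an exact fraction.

9/25

Row minima: Top → -3, Bottom → -7; maximin = -3.
Column maxima: 1 → 9, 2 → 6; minimax = 6.
-3 ≠ 6, so there is no saddle point; optimal play is mixed.
Let General R play Top with probability p. Expected payoff against 1: (-3)p + 9(1−p) = −12p + 9; against 2: 6p + (-7)(1−p) = 13p − 7.
Setting these equal: −12p + 9 = 13p − 7 ⇒ −25p = -16 ⇒ p = 16/25, and the value is (-12)·(16/25) + 9 = 33/25.
For General C: with q = P(1), equating Top's and Bottom's payoffs gives −9q + 6 = 16q − 7 ⇒ q = 13/25.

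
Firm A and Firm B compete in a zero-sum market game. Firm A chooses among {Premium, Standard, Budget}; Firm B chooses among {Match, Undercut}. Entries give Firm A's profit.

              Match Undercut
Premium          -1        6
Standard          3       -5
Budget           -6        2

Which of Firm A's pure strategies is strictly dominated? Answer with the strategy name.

Premium gives a strictly higher payoff than Budget against every column: -1 > -6, 6 > 2.
So Budget is strictly dominated and Firm A never plays it.

Budget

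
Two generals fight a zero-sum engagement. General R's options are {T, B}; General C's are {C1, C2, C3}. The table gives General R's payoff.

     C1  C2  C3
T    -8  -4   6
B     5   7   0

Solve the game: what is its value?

30/19

Row minima: T → -8, B → 0; maximin = 0.
Column maxima: C1 → 5, C2 → 7, C3 → 6; minimax = 5.
0 ≠ 5, so there is no saddle point; optimal play is mixed.
C2 is strictly dominated by C1 (it gives General R strictly more in every row), so General C never plays it.
On the remaining 2×2 (T, B vs C1, C3):
Let General R play T with probability p. Expected payoff against C1: (-8)p + 5(1−p) = −13p + 5; against C3: 6p + 0(1−p) = 6p.
Setting these equal: −13p + 5 = 6p ⇒ −19p = -5 ⇒ p = 5/19, and the value is (-13)·(5/19) + 5 = 30/19.
For General C: with q = P(C1), equating T's and B's payoffs gives −14q + 6 = 5q ⇒ q = 6/19.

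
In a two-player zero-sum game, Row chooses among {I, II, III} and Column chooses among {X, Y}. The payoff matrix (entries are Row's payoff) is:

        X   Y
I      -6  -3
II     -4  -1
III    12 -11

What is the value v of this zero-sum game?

-28/13

Row minima: I → -6, II → -4, III → -11; maximin = -4.
Column maxima: X → 12, Y → -1; minimax = -1.
-4 ≠ -1, so there is no saddle point; optimal play is mixed.
I is strictly dominated by II, so Row never plays it.
On the remaining 2×2 (II, III vs X, Y):
Let Row play II with probability p. Expected payoff against X: (-4)p + 12(1−p) = −16p + 12; against Y: (-1)p + (-11)(1−p) = 10p − 11.
Setting these equal: −16p + 12 = 10p − 11 ⇒ −26p = -23 ⇒ p = 23/26, and the value is (-16)·(23/26) + 12 = -28/13.
For Column: with q = P(X), equating II's and III's payoffs gives −3q − 1 = 23q − 11 ⇒ q = 5/13.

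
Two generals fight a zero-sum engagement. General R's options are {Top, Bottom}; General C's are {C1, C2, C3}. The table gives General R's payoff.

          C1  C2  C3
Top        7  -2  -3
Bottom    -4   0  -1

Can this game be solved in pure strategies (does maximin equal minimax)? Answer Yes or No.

Row minima: Top → -3, Bottom → -4; maximin = -3.
Column maxima: C1 → 7, C2 → 0, C3 → -1; minimax = -1.
-3 ≠ -1, so no pure-strategy equilibrium exists.

No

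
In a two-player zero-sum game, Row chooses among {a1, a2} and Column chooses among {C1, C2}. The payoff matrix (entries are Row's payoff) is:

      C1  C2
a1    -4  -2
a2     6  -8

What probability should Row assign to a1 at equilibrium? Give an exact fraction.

7/8

Row minima: a1 → -4, a2 → -8; maximin = -4.
Column maxima: C1 → 6, C2 → -2; minimax = -2.
-4 ≠ -2, so there is no saddle point; optimal play is mixed.
Let Row play a1 with probability p. Expected payoff against C1: (-4)p + 6(1−p) = −10p + 6; against C2: (-2)p + (-8)(1−p) = 6p − 8.
Setting these equal: −10p + 6 = 6p − 8 ⇒ −16p = -14 ⇒ p = 7/8, and the value is (-10)·(7/8) + 6 = -11/4.
For Column: with q = P(C1), equating a1's and a2's payoffs gives −2q − 2 = 14q − 8 ⇒ q = 3/8.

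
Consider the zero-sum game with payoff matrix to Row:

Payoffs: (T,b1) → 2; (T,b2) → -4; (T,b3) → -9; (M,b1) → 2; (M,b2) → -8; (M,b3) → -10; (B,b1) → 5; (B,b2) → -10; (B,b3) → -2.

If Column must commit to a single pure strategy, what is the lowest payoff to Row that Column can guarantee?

Column maxima: b1 → 5, b2 → -4, b3 → -2.
The smallest of these is -4.

-4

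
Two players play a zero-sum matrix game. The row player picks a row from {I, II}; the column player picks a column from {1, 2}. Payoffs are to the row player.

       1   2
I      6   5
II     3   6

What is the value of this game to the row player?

Row minima: I → 5, II → 3; maximin = 5.
Column maxima: 1 → 6, 2 → 6; minimax = 6.
5 ≠ 6, so there is no saddle point; optimal play is mixed.
Let the row player play I with probability p. Expected payoff against 1: 6p + 3(1−p) = 3p + 3; against 2: 5p + 6(1−p) = −p + 6.
Setting these equal: 3p + 3 = −p + 6 ⇒ 4p = 3 ⇒ p = 3/4, and the value is (3)·(3/4) + 3 = 21/4.
For the column player: with q = P(1), equating I's and II's payoffs gives q + 5 = −3q + 6 ⇒ q = 1/4.

21/4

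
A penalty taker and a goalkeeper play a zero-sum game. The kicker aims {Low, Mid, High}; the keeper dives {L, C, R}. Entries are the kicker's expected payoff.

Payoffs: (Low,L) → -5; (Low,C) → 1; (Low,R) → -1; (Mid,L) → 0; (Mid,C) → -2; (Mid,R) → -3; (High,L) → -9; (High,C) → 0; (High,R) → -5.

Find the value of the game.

-15/7

Row minima: Low → -5, Mid → -3, High → -9; maximin = -3.
Column maxima: L → 0, C → 1, R → -1; minimax = -1.
-3 ≠ -1, so there is no saddle point; optimal play is mixed.
High is strictly dominated by Low, so the kicker never plays it.
C is strictly dominated by R (it gives the kicker strictly more in every row), so the keeper never plays it.
On the remaining 2×2 (Low, Mid vs L, R):
Let the kicker play Low with probability p. Expected payoff against L: (-5)p + 0(1−p) = −5p; against R: (-1)p + (-3)(1−p) = 2p − 3.
Setting these equal: −5p = 2p − 3 ⇒ −7p = -3 ⇒ p = 3/7, and the value is (-5)·(3/7) = -15/7.
For the keeper: with q = P(L), equating Low's and Mid's payoffs gives −4q − 1 = 3q − 3 ⇒ q = 2/7.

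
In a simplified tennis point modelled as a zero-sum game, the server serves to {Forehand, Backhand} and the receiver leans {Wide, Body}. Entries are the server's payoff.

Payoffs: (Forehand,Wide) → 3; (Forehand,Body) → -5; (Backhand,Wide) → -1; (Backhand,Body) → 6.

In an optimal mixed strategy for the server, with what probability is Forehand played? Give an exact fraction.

7/15

Row minima: Forehand → -5, Backhand → -1; maximin = -1.
Column maxima: Wide → 3, Body → 6; minimax = 3.
-1 ≠ 3, so there is no saddle point; optimal play is mixed.
Let the server play Forehand with probability p. Expected payoff against Wide: 3p + (-1)(1−p) = 4p − 1; against Body: (-5)p + 6(1−p) = −11p + 6.
Setting these equal: 4p − 1 = −11p + 6 ⇒ 15p = 7 ⇒ p = 7/15, and the value is (4)·(7/15) − 1 = 13/15.
For the receiver: with q = P(Wide), equating Forehand's and Backhand's payoffs gives 8q − 5 = −7q + 6 ⇒ q = 11/15.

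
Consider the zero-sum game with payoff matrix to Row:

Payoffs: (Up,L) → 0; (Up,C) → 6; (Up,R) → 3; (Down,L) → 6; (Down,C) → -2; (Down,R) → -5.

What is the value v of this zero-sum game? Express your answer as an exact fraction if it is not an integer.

9/7

Row minima: Up → 0, Down → -5; maximin = 0.
Column maxima: L → 6, C → 6, R → 3; minimax = 3.
0 ≠ 3, so there is no saddle point; optimal play is mixed.
C is strictly dominated by R (it gives Row strictly more in every row), so Column never plays it.
On the remaining 2×2 (Up, Down vs L, R):
Let Row play Up with probability p. Expected payoff against L: 0p + 6(1−p) = −6p + 6; against R: 3p + (-5)(1−p) = 8p − 5.
Setting these equal: −6p + 6 = 8p − 5 ⇒ −14p = -11 ⇒ p = 11/14, and the value is (-6)·(11/14) + 6 = 9/7.
For Column: with q = P(L), equating Up's and Down's payoffs gives −3q + 3 = 11q − 5 ⇒ q = 4/7.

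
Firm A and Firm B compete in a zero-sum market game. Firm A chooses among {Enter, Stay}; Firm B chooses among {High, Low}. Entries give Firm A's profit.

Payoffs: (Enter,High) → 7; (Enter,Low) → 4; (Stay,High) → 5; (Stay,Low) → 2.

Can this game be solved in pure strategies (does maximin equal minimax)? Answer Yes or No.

Row minima: Enter → 4, Stay → 2; maximin = 4.
Column maxima: High → 7, Low → 4; minimax = 4.
maximin = minimax = 4, so a saddle point exists.

Yes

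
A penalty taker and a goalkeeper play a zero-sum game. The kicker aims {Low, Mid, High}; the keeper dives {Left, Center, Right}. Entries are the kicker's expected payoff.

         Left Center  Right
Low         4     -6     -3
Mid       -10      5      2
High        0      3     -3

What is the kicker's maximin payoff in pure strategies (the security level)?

-3

Row minima: Low → -6, Mid → -10, High → -3.
The best of these is -3.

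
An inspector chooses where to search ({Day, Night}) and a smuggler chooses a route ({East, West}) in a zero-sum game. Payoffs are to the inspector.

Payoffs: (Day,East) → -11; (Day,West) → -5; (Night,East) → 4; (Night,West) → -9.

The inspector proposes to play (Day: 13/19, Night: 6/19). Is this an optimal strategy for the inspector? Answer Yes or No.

Against East this mix gives (13/19)·(-11) + (6/19)·4 = -119/19.
Against West this mix gives (13/19)·(-5) + (6/19)·(-9) = -119/19.
All of the smuggler's active replies (East, West) yield -119/19, and no column does worse for the inspector. The mix makes the smuggler indifferent and guarantees -119/19, so it is optimal.

Yes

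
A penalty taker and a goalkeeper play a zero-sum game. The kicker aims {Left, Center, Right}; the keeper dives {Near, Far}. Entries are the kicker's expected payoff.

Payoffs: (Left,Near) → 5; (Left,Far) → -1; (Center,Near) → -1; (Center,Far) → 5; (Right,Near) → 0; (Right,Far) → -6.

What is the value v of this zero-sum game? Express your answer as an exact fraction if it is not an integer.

2

Row minima: Left → -1, Center → -1, Right → -6; maximin = -1.
Column maxima: Near → 5, Far → 5; minimax = 5.
-1 ≠ 5, so there is no saddle point; optimal play is mixed.
Right is strictly dominated by Left, so the kicker never plays it.
On the remaining 2×2 (Left, Center vs Near, Far):
Let the kicker play Left with probability p. Expected payoff against Near: 5p + (-1)(1−p) = 6p − 1; against Far: (-1)p + 5(1−p) = −6p + 5.
Setting these equal: 6p − 1 = −6p + 5 ⇒ 12p = 6 ⇒ p = 1/2, and the value is (6)·(1/2) − 1 = 2.
For the keeper: with q = P(Near), equating Left's and Center's payoffs gives 6q − 1 = −6q + 5 ⇒ q = 1/2.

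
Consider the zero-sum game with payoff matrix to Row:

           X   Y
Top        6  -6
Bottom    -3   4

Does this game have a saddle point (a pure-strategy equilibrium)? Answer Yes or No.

No

Row minima: Top → -6, Bottom → -3; maximin = -3.
Column maxima: X → 6, Y → 4; minimax = 4.
-3 ≠ 4, so no pure-strategy equilibrium exists.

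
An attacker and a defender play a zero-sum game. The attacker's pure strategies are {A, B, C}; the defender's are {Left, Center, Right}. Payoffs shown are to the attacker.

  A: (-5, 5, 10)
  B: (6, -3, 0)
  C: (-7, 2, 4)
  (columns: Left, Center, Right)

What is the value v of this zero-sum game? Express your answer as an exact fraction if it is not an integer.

Row minima: A → -5, B → -3, C → -7; maximin = -3.
Column maxima: Left → 6, Center → 5, Right → 10; minimax = 5.
-3 ≠ 5, so there is no saddle point; optimal play is mixed.
C is strictly dominated by A, so the attacker never plays it.
Right is strictly dominated by Center (it gives the attacker strictly more in every row), so the defender never plays it.
On the remaining 2×2 (A, B vs Left, Center):
Let the attacker play A with probability p. Expected payoff against Left: (-5)p + 6(1−p) = −11p + 6; against Center: 5p + (-3)(1−p) = 8p − 3.
Setting these equal: −11p + 6 = 8p − 3 ⇒ −19p = -9 ⇒ p = 9/19, and the value is (-11)·(9/19) + 6 = 15/19.
For the defender: with q = P(Left), equating A's and B's payoffs gives −10q + 5 = 9q − 3 ⇒ q = 8/19.

15/19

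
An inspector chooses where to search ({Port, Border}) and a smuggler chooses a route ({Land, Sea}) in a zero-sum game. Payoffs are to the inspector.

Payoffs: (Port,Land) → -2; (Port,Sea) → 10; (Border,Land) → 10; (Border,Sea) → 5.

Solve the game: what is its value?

110/17

Row minima: Port → -2, Border → 5; maximin = 5.
Column maxima: Land → 10, Sea → 10; minimax = 10.
5 ≠ 10, so there is no saddle point; optimal play is mixed.
Let the inspector play Port with probability p. Expected payoff against Land: (-2)p + 10(1−p) = −12p + 10; against Sea: 10p + 5(1−p) = 5p + 5.
Setting these equal: −12p + 10 = 5p + 5 ⇒ −17p = -5 ⇒ p = 5/17, and the value is (-12)·(5/17) + 10 = 110/17.
For the smuggler: with q = P(Land), equating Port's and Border's payoffs gives −12q + 10 = 5q + 5 ⇒ q = 5/17.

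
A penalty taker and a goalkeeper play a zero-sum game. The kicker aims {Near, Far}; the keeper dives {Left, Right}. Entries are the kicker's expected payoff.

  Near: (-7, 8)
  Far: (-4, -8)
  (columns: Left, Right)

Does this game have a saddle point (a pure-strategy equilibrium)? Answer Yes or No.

No

Row minima: Near → -7, Far → -8; maximin = -7.
Column maxima: Left → -4, Right → 8; minimax = -4.
-7 ≠ -4, so no pure-strategy equilibrium exists.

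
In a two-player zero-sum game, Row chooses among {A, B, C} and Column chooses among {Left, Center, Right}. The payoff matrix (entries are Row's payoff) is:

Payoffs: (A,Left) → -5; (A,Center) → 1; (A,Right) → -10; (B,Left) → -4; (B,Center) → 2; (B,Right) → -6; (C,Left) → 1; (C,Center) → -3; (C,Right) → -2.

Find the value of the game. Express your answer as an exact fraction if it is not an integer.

-22/9

Row minima: A → -10, B → -6, C → -3; maximin = -3.
Column maxima: Left → 1, Center → 2, Right → -2; minimax = -2.
-3 ≠ -2, so there is no saddle point; optimal play is mixed.
A is strictly dominated by B, so Row never plays it.
Left is strictly dominated by Right (it gives Row strictly more in every row), so Column never plays it.
On the remaining 2×2 (B, C vs Center, Right):
Let Row play B with probability p. Expected payoff against Center: 2p + (-3)(1−p) = 5p − 3; against Right: (-6)p + (-2)(1−p) = −4p − 2.
Setting these equal: 5p − 3 = −4p − 2 ⇒ 9p = 1 ⇒ p = 1/9, and the value is (5)·(1/9) − 3 = -22/9.
For Column: with q = P(Center), equating B's and C's payoffs gives 8q − 6 = −q − 2 ⇒ q = 4/9.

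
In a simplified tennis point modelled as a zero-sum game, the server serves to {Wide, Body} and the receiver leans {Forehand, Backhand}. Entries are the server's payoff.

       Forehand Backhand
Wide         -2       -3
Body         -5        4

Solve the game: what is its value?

Row minima: Wide → -3, Body → -5; maximin = -3.
Column maxima: Forehand → -2, Backhand → 4; minimax = -2.
-3 ≠ -2, so there is no saddle point; optimal play is mixed.
Let the server play Wide with probability p. Expected payoff against Forehand: (-2)p + (-5)(1−p) = 3p − 5; against Backhand: (-3)p + 4(1−p) = −7p + 4.
Setting these equal: 3p − 5 = −7p + 4 ⇒ 10p = 9 ⇒ p = 9/10, and the value is (3)·(9/10) − 5 = -23/10.
For the receiver: with q = P(Forehand), equating Wide's and Body's payoffs gives q − 3 = −9q + 4 ⇒ q = 7/10.

-23/10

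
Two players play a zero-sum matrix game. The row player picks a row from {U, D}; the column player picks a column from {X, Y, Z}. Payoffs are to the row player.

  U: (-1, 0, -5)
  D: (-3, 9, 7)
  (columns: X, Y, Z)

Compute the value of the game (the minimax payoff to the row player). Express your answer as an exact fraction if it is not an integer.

-11/7

Row minima: U → -5, D → -3; maximin = -3.
Column maxima: X → -1, Y → 9, Z → 7; minimax = -1.
-3 ≠ -1, so there is no saddle point; optimal play is mixed.
Y is strictly dominated by X (it gives the row player strictly more in every row), so the column player never plays it.
On the remaining 2×2 (U, D vs X, Z):
Let the row player play U with probability p. Expected payoff against X: (-1)p + (-3)(1−p) = 2p − 3; against Z: (-5)p + 7(1−p) = −12p + 7.
Setting these equal: 2p − 3 = −12p + 7 ⇒ 14p = 10 ⇒ p = 5/7, and the value is (2)·(5/7) − 3 = -11/7.
For the column player: with q = P(X), equating U's and D's payoffs gives 4q − 5 = −10q + 7 ⇒ q = 6/7.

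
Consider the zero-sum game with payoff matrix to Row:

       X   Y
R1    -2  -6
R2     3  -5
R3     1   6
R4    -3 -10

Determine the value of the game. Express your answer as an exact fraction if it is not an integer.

Row minima: R1 → -6, R2 → -5, R3 → 1, R4 → -10; maximin = 1.
Column maxima: X → 3, Y → 6; minimax = 3.
1 ≠ 3, so there is no saddle point; optimal play is mixed.
R1 is strictly dominated by R2, so Row never plays it.
R4 is strictly dominated by R2, so Row never plays it.
On the remaining 2×2 (R2, R3 vs X, Y):
Let Row play R2 with probability p. Expected payoff against X: 3p + 1(1−p) = 2p + 1; against Y: (-5)p + 6(1−p) = −11p + 6.
Setting these equal: 2p + 1 = −11p + 6 ⇒ 13p = 5 ⇒ p = 5/13, and the value is (2)·(5/13) + 1 = 23/13.
For Column: with q = P(X), equating R2's and R3's payoffs gives 8q − 5 = −5q + 6 ⇒ q = 11/13.

23/13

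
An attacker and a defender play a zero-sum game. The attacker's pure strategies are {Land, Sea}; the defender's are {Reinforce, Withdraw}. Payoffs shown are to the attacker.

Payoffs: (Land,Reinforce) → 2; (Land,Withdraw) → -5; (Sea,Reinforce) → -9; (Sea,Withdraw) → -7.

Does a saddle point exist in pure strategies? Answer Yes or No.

Row minima: Land → -5, Sea → -9; maximin = -5.
Column maxima: Reinforce → 2, Withdraw → -5; minimax = -5.
maximin = minimax = -5, so a saddle point exists.

Yes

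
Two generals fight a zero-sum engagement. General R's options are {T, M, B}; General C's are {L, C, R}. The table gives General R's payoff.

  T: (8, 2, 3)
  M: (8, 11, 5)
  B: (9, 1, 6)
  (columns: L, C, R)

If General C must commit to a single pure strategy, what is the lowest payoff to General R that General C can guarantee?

Column maxima: L → 9, C → 11, R → 6.
The smallest of these is 6.

6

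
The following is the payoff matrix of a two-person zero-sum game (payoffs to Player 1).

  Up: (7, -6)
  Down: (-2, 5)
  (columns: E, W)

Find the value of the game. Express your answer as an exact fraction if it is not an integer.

23/20

Row minima: Up → -6, Down → -2; maximin = -2.
Column maxima: E → 7, W → 5; minimax = 5.
-2 ≠ 5, so there is no saddle point; optimal play is mixed.
Let Player 1 play Up with probability p. Expected payoff against E: 7p + (-2)(1−p) = 9p − 2; against W: (-6)p + 5(1−p) = −11p + 5.
Setting these equal: 9p − 2 = −11p + 5 ⇒ 20p = 7 ⇒ p = 7/20, and the value is (9)·(7/20) − 2 = 23/20.
For Player 2: with q = P(E), equating Up's and Down's payoffs gives 13q − 6 = −7q + 5 ⇒ q = 11/20.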